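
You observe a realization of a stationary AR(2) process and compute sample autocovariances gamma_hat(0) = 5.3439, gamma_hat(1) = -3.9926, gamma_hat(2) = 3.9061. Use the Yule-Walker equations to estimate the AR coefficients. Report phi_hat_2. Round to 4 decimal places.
\hat\phi_{2} = 0.3910

The Yule-Walker equations for an AR(p) process read, in matrix form,
  Gamma_p phi = r_p,   with   (Gamma_p)_{ij} = gamma(|i - j|),
                       (r_p)_i = gamma(i),   i,j = 1..p.
Substitute the sample gammas (Toeplitz matrix and right-hand side of size 2):
  Gamma_p = [[5.3439, -3.9926], [-3.9926, 5.3439]]
  r_p     = [-3.9926, 3.9061]
Written out:
  5.3439 phi_1 - 3.9926 phi_2 = -3.9926
  -3.9926 phi_1 + 5.3439 phi_2 = 3.9061
Solve by Cramer's rule:
  det = gamma(0)^2 - gamma(1)^2 = (5.3439)^2 - (-3.9926)^2 = 28.55726721 - 15.94085476 = 12.61641245
  phi_hat_1 = [gamma(1) gamma(0) - gamma(1) gamma(2)] / det = [(-3.9926)(5.3439) - (-3.9926)(3.9061)] / 12.61641245 = -5.74056028 / 12.61641245 = -0.455
  phi_hat_2 = [gamma(0) gamma(2) - gamma(1)^2] / det = [(5.3439)(3.9061) - (-3.9926)^2] / 12.61641245 = 4.93295303 / 12.61641245 = 0.391
So phi_hat = [-0.4550, 0.3910].
Therefore phi_hat_2 = 0.3910.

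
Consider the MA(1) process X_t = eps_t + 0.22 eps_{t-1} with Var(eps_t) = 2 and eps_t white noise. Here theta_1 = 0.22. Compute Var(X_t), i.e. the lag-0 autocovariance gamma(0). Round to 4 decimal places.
\gamma(0) = 2.0968

For an MA(q) process X_t = eps_t + sum_i theta_i eps_{t-i} with
Var(eps_t) = sigma^2, the variance is
  gamma(0) = sigma^2 * (1 + sum_i theta_i^2).
  sum_i theta_i^2 = (0.22)^2 = 0.0484.
  gamma(0) = 2 * (1 + 0.0484) = 2 * 1.0484 = 2.0968.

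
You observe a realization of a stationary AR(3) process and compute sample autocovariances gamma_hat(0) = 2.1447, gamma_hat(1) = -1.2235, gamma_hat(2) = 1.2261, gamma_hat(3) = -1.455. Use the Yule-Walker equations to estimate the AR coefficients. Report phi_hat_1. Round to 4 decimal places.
\hat\phi_{1} = -0.1980

The Yule-Walker equations for an AR(p) process read, in matrix form,
  Gamma_p phi = r_p,   with   (Gamma_p)_{ij} = gamma(|i - j|),
                       (r_p)_i = gamma(i),   i,j = 1..p.
Substitute the sample gammas (Toeplitz matrix and right-hand side of size 3):
  Gamma_p = [[2.1447, -1.2235, 1.2261], [-1.2235, 2.1447, -1.2235], [1.2261, -1.2235, 2.1447]]
  r_p     = [-1.2235, 1.2261, -1.455]
Written out (R1..R3):
  (R1) 2.1447 phi_1 - 1.2235 phi_2 + 1.2261 phi_3 = -1.2235
  (R2) -1.2235 phi_1 + 2.1447 phi_2 - 1.2235 phi_3 = 1.2261
  (R3) 1.2261 phi_1 - 1.2235 phi_2 + 2.1447 phi_3 = -1.455
Gaussian elimination:
  R2 <- R2 - (-1.2235/2.1447) R1 = R2 - (-0.570476) R1:  1.446723 phi_2 - 0.524039 phi_3 = 0.528123
  R3 <- R3 - (1.2261/2.1447) R1 = R3 - (0.571688) R1:  -0.524039 phi_2 + 1.443753 phi_3 = -0.755539
  R3 <- R3 - (-0.524039/1.446723) R2 = R3 - (-0.362225) R2:  1.253933 phi_3 = -0.56424
Back-substitution:
  phi_hat_3 = -0.56424 / 1.253933 = -0.449976
  phi_hat_2 = (0.528123 - (-0.524039)(-0.449976)) / 1.446723 = 0.202055
  phi_hat_1 = (-1.2235 - (-1.2235)(0.202055) - (1.2261)(-0.449976)) / 2.1447 = -0.197962
So phi_hat = [-0.1980, 0.2021, -0.4500].
Therefore phi_hat_1 = -0.1980.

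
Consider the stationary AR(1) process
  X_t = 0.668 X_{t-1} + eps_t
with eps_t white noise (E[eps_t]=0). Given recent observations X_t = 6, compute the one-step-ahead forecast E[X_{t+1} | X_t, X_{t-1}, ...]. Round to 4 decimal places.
E[X_{t+1} \mid \mathcal F_t] = 4.0080

For an AR(p) model X_t = c + sum_i phi_i X_{t-i} + eps_t, the
one-step-ahead conditional mean is
  E[X_{t+1} | X_t, ...] = c + sum_i phi_i X_{t+1-i}.
Substitute known values:
  E[X_{t+1} | ...] = (0.668) * (6)
                   = 4.0080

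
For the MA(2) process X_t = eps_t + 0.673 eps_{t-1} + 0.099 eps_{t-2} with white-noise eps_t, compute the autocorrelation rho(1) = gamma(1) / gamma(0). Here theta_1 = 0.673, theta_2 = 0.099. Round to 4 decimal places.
\rho(1) = 0.5056

For an MA(q) process with theta_0 = 1, the autocovariance is
  gamma(k) = sigma^2 * sum_{i=0..q-k} theta_i * theta_{i+k},
and rho(k) = gamma(k) / gamma(0). Sigma^2 cancels.
  numerator   = (1)*(0.673) + (0.673)*(0.099) = 0.739627.
  denominator = (1)^2 + (0.673)^2 + (0.099)^2 = 1.46273.
  rho(1) = 0.739627 / 1.46273 = 0.5056.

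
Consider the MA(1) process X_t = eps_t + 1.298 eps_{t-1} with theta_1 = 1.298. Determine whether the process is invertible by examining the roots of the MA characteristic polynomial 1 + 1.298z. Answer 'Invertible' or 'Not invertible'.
\text{Not invertible}

The MA(q) characteristic polynomial is P(z) = 1 + 1.298z.
Invertibility requires all roots to lie outside the unit circle, i.e. |z| > 1 for every root.
This is linear in z: 1 + (1.298) z = 0  =>  z = -1/(1.298) = -0.770416,  |z| = 0.770416.
Moduli of all roots: 0.7704.
All moduli strictly greater than 1? No.
Verdict: Not invertible.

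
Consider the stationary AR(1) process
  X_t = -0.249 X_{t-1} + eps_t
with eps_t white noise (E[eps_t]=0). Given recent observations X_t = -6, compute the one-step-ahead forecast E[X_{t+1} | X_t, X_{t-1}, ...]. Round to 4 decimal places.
E[X_{t+1} \mid \mathcal F_t] = 1.4940

For an AR(p) model X_t = c + sum_i phi_i X_{t-i} + eps_t, the
one-step-ahead conditional mean is
  E[X_{t+1} | X_t, ...] = c + sum_i phi_i X_{t+1-i}.
Substitute known values:
  E[X_{t+1} | ...] = (-0.249) * (-6)
                   = 1.4940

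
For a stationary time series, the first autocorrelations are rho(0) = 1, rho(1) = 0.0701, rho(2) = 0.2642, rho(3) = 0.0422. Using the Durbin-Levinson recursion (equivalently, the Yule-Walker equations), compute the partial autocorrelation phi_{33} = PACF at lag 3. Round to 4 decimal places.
\phi_{33} = 0.0110

The PACF at lag k is phi_{kk}, the last component of the solution
to the Yule-Walker system G_k phi = r_k where
  (G_k)_{ij} = rho(|i - j|), (r_k)_i = rho(i), i,j = 1..k.
Equivalently, Durbin-Levinson gives phi_{kk} iteratively:
  phi_{11} = rho(1)
  phi_{kk} = [rho(k) - sum_{j=1..k-1} phi_{k-1,j} rho(k-j)]
            / [1 - sum_{j=1..k-1} phi_{k-1,j} rho(j)],
  phi_{k,j} = phi_{k-1,j} - phi_{kk} phi_{k-1,k-j},  j = 1..k-1.
Step k = 1:
  phi_11 = rho(1) = 0.0701.
Step k = 2:
  phi_22 = [rho(2) - phi_11 rho(1)] / [1 - phi_11 rho(1)] = [0.2642 - (0.0701)(0.0701)] / [1 - (0.0701)(0.0701)]
         = 0.25928599 / 0.99508599 = 0.260566.
  Update: phi_21 = phi_11 - phi_22 phi_11 = 0.0701 - (0.260566)(0.0701) = 0.051834.
Step k = 3:
  phi_33 = [rho(3) - phi_21 rho(2) - phi_22 rho(1)] / [1 - phi_21 rho(1) - phi_22 rho(2)]
    numerator   = 0.0422 - (0.051834)(0.2642) - (0.260566)(0.0701) = 0.01023967
    denominator = 1 - (0.051834)(0.0701) - (0.260566)(0.2642) = 0.92752477
  phi_33 = 0.01023967 / 0.92752477 = 0.011.
Therefore phi_{33} = 0.0110.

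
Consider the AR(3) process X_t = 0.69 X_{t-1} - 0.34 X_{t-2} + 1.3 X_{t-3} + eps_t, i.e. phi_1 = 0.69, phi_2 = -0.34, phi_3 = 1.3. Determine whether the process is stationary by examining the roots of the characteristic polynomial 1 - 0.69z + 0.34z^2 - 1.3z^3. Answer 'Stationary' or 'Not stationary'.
\text{Not stationary}

The AR(p) characteristic polynomial is P(z) = 1 - 0.69z + 0.34z^2 - 1.3z^3.
Stationarity requires all roots to lie outside the unit circle, i.e. |z| > 1 for every root.
Degree 3: look for a simple real root z0 first, then factor out (1 - z/z0) and solve the remaining quadratic.
Testing z0 = 0.8: P(0.8) = 1 + (-0.69)(0.8) + (0.34)(0.8)^2 + (-1.3)(0.8)^3
  = 1 + (-0.552) + (0.2176) + (-0.6656) = 0.  So z_0 = 0.8 is a root, |z_0| = 0.8.
Divide out the factor (1 - 1.25 z) = (1 - z/z0) (since 1/z0 = 1.25):
  P(z) = (1 - 1.25 z)(1 + (0.56) z + (1.04) z^2)
  [check: z-coef 0.56 - (1.25) = -0.69; z^2-coef 1.04 - (1.25)(0.56) = 0.34; z^3-coef -(1.25)(1.04) = -1.3.]
Remaining roots from the quadratic factor 1 + (0.56) z + (1.04) z^2:
  Set 1 + (0.56) z + (1.04) z^2 = 0, i.e. a z^2 + b z + c = 0 with a = 1.04, b = 0.56, c = 1.
  Discriminant D = b^2 - 4ac = (0.56)^2 - 4*(1.04)*1 = 0.3136 - (4.16) = -3.8464.
  D < 0, so the roots are the complex-conjugate pair z = (-b +/- i sqrt(-D)) / (2a) = -0.2692 +/- 0.9429i.
  For a conjugate pair |z|^2 = z * conj(z) = (product of roots) = c/a = 1/(1.04) = 0.961538, so |z| = sqrt(0.961538) = 0.9806 for both roots.
Moduli of all roots: 0.8000, 0.9806, 0.9806.
All moduli strictly greater than 1? No.
Verdict: Not stationary.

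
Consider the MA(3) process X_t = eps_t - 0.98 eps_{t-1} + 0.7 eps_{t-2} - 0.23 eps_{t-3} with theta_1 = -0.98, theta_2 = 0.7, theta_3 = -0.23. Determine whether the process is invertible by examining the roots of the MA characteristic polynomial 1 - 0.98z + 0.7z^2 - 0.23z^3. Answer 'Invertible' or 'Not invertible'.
\text{Invertible}

The MA(q) characteristic polynomial is P(z) = 1 - 0.98z + 0.7z^2 - 0.23z^3.
Invertibility requires all roots to lie outside the unit circle, i.e. |z| > 1 for every root.
Degree 3: look for a simple real root z0 first, then factor out (1 - z/z0) and solve the remaining quadratic.
Testing z0 = 2: P(2) = 1 + (-0.98)(2) + (0.7)(2)^2 + (-0.23)(2)^3
  = 1 + (-1.96) + (2.8) + (-1.84) = 0.  So z_0 = 2 is a root, |z_0| = 2.
Divide out the factor (1 - 0.5 z) = (1 - z/z0) (since 1/z0 = 0.5):
  P(z) = (1 - 0.5 z)(1 + (-0.48) z + (0.46) z^2)
  [check: z-coef -0.48 - (0.5) = -0.98; z^2-coef 0.46 - (0.5)(-0.48) = 0.7; z^3-coef -(0.5)(0.46) = -0.23.]
Remaining roots from the quadratic factor 1 + (-0.48) z + (0.46) z^2:
  Set 1 + (-0.48) z + (0.46) z^2 = 0, i.e. a z^2 + b z + c = 0 with a = 0.46, b = -0.48, c = 1.
  Discriminant D = b^2 - 4ac = (-0.48)^2 - 4*(0.46)*1 = 0.2304 - (1.84) = -1.6096.
  D < 0, so the roots are the complex-conjugate pair z = (-b +/- i sqrt(-D)) / (2a) = 0.5217 +/- 1.379i.
  For a conjugate pair |z|^2 = z * conj(z) = (product of roots) = c/a = 1/(0.46) = 2.173913, so |z| = sqrt(2.173913) = 1.4744 for both roots.
Moduli of all roots: 2.0000, 1.4744, 1.4744.
All moduli strictly greater than 1? Yes.
Verdict: Invertible.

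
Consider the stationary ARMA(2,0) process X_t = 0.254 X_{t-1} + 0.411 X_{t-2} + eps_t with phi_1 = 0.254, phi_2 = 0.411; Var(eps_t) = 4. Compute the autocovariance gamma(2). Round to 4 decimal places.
\gamma(2) = 3.0777

Multiply the model equation by X_{t-k} and take expectations. With theta_0 = psi_0 = 1 and psi_j the MA(infinity) weights, this gives
  gamma(k) - sum_i phi_i gamma(k-i) = c_k,
  c_k = sigma^2 * sum_{j=k..q} theta_j psi_{j-k}   (c_k = 0 for k > q),
using gamma(-m) = gamma(m).
Pure AR (q = 0): c_0 = sigma^2 = 4, c_k = 0 for k >= 1.
Equations for k = 0, 1, 2 (AR order 2, c_2 = 0):
  (E0) gamma(0) = phi_1 gamma(1) + phi_2 gamma(2) + c_0
  (E1) gamma(1) = phi_1 gamma(0) + phi_2 gamma(1) + c_1
  (E2) gamma(2) = phi_1 gamma(1) + phi_2 gamma(0)
From (E1): gamma(1) = A gamma(0) + B with
  A = phi_1 / (1 - phi_2) = 0.254 / 0.589 = 0.431239,   B = c_1 / (1 - phi_2) = 0 / 0.589 = 0.
Insert (E2) into (E0): gamma(0) (1 - phi_2^2) = phi_1 (1 + phi_2) gamma(1) + c_0.
  phi_1 (1 + phi_2) = (0.254)(1.411) = 0.358394,   1 - phi_2^2 = 0.831079.
Replace gamma(1) by A gamma(0) + B and collect gamma(0):
  gamma(0) [0.831079 - (0.358394)(0.431239)] = c_0 = 4
  gamma(0) * 0.676525 = 4
  gamma(0) = 4 / 0.676525 = 5.912564.
  gamma(1) = A gamma(0) = (0.431239)(5.912564) = 2.549731.
  gamma(2) = phi_1 gamma(1) + phi_2 gamma(0) = (0.254)(2.549731) + (0.411)(5.912564) = 3.077696.
Therefore gamma(2) = 3.0777 (to 4 decimal places).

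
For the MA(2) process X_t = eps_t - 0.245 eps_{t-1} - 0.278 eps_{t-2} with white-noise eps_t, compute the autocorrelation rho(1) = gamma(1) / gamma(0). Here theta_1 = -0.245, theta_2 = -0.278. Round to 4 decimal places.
\rho(1) = -0.1555

For an MA(q) process with theta_0 = 1, the autocovariance is
  gamma(k) = sigma^2 * sum_{i=0..q-k} theta_i * theta_{i+k},
and rho(k) = gamma(k) / gamma(0). Sigma^2 cancels.
  numerator   = (1)*(-0.245) + (-0.245)*(-0.278) = -0.17689.
  denominator = (1)^2 + (-0.245)^2 + (-0.278)^2 = 1.137309.
  rho(1) = -0.17689 / 1.137309 = -0.1555.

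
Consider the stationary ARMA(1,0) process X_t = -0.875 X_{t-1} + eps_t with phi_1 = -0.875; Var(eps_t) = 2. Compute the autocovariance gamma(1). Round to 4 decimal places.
\gamma(1) = -7.4667

Multiply the model equation by X_{t-k} and take expectations. With theta_0 = psi_0 = 1 and psi_j the MA(infinity) weights, this gives
  gamma(k) - sum_i phi_i gamma(k-i) = c_k,
  c_k = sigma^2 * sum_{j=k..q} theta_j psi_{j-k}   (c_k = 0 for k > q),
using gamma(-m) = gamma(m).
Pure AR (q = 0): c_0 = sigma^2 = 2, c_k = 0 for k >= 1.
Equations for k = 0 and k = 1 (AR order 1):
  gamma(0) = phi_1 gamma(1) + c_0
  gamma(1) = phi_1 gamma(0) + c_1
Substituting the second into the first: gamma(0) (1 - phi_1^2) = c_0 + phi_1 c_1, so
  gamma(0) = c_0 / (1 - phi_1^2) = 2 / (1 - (-0.875)^2) = 2 / 0.234375 = 8.533333.
  gamma(1) = phi_1 gamma(0) = (-0.875)(8.533333) = -7.466667.
Therefore gamma(1) = -7.4667 (to 4 decimal places).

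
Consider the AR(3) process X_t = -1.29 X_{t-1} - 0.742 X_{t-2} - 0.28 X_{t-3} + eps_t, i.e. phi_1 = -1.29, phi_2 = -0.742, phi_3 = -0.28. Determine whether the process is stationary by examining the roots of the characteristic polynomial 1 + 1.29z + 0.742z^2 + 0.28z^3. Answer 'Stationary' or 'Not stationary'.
\text{Stationary}

The AR(p) characteristic polynomial is P(z) = 1 + 1.29z + 0.742z^2 + 0.28z^3.
Stationarity requires all roots to lie outside the unit circle, i.e. |z| > 1 for every root.
Degree 3: look for a simple real root z0 first, then factor out (1 - z/z0) and solve the remaining quadratic.
Testing z0 = -1.25: P(-1.25) = 1 + (1.29)(-1.25) + (0.742)(-1.25)^2 + (0.28)(-1.25)^3
  = 1 + (-1.6125) + (1.159375) + (-0.546875) = 0.  So z_0 = -1.25 is a root, |z_0| = 1.25.
Divide out the factor (1 + 0.8 z) = (1 - z/z0) (since 1/z0 = -0.8):
  P(z) = (1 + 0.8 z)(1 + (0.49) z + (0.35) z^2)
  [check: z-coef 0.49 - (-0.8) = 1.29; z^2-coef 0.35 - (-0.8)(0.49) = 0.742; z^3-coef -(-0.8)(0.35) = 0.28.]
Remaining roots from the quadratic factor 1 + (0.49) z + (0.35) z^2:
  Set 1 + (0.49) z + (0.35) z^2 = 0, i.e. a z^2 + b z + c = 0 with a = 0.35, b = 0.49, c = 1.
  Discriminant D = b^2 - 4ac = (0.49)^2 - 4*(0.35)*1 = 0.2401 - (1.4) = -1.1599.
  D < 0, so the roots are the complex-conjugate pair z = (-b +/- i sqrt(-D)) / (2a) = -0.7 +/- 1.5386i.
  For a conjugate pair |z|^2 = z * conj(z) = (product of roots) = c/a = 1/(0.35) = 2.857143, so |z| = sqrt(2.857143) = 1.6903 for both roots.
Moduli of all roots: 1.2500, 1.6903, 1.6903.
All moduli strictly greater than 1? Yes.
Verdict: Stationary.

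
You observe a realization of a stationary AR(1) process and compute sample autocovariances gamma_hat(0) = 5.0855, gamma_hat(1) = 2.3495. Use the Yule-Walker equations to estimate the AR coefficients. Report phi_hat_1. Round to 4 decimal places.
\hat\phi_{1} = 0.4620

The Yule-Walker equations for an AR(p) process read, in matrix form,
  Gamma_p phi = r_p,   with   (Gamma_p)_{ij} = gamma(|i - j|),
                       (r_p)_i = gamma(i),   i,j = 1..p.
Substitute the sample gammas (Toeplitz matrix and right-hand side of size 1):
  Gamma_p = [[5.0855]]
  r_p     = [2.3495]
With p = 1 this is the single equation gamma(0) phi_1 = gamma(1):
  phi_hat_1 = gamma(1) / gamma(0) = 2.3495 / 5.0855 = 0.4620.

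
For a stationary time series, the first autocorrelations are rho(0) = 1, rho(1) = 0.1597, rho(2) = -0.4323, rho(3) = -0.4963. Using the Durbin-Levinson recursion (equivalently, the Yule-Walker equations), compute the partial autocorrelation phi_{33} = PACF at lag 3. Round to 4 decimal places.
\phi_{33} = -0.4211

The PACF at lag k is phi_{kk}, the last component of the solution
to the Yule-Walker system G_k phi = r_k where
  (G_k)_{ij} = rho(|i - j|), (r_k)_i = rho(i), i,j = 1..k.
Equivalently, Durbin-Levinson gives phi_{kk} iteratively:
  phi_{11} = rho(1)
  phi_{kk} = [rho(k) - sum_{j=1..k-1} phi_{k-1,j} rho(k-j)]
            / [1 - sum_{j=1..k-1} phi_{k-1,j} rho(j)],
  phi_{k,j} = phi_{k-1,j} - phi_{kk} phi_{k-1,k-j},  j = 1..k-1.
Step k = 1:
  phi_11 = rho(1) = 0.1597.
Step k = 2:
  phi_22 = [rho(2) - phi_11 rho(1)] / [1 - phi_11 rho(1)] = [-0.4323 - (0.1597)(0.1597)] / [1 - (0.1597)(0.1597)]
         = -0.45780409 / 0.97449591 = -0.469786.
  Update: phi_21 = phi_11 - phi_22 phi_11 = 0.1597 - (-0.469786)(0.1597) = 0.234725.
Step k = 3:
  phi_33 = [rho(3) - phi_21 rho(2) - phi_22 rho(1)] / [1 - phi_21 rho(1) - phi_22 rho(2)]
    numerator   = -0.4963 - (0.234725)(-0.4323) - (-0.469786)(0.1597) = -0.31980374
    denominator = 1 - (0.234725)(0.1597) - (-0.469786)(-0.4323) = 0.75942617
  phi_33 = -0.31980374 / 0.75942617 = -0.4211.
Therefore phi_{33} = -0.4211.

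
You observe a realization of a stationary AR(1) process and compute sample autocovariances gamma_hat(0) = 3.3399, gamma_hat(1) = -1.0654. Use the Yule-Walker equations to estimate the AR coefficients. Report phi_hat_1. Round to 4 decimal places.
\hat\phi_{1} = -0.3190

The Yule-Walker equations for an AR(p) process read, in matrix form,
  Gamma_p phi = r_p,   with   (Gamma_p)_{ij} = gamma(|i - j|),
                       (r_p)_i = gamma(i),   i,j = 1..p.
Substitute the sample gammas (Toeplitz matrix and right-hand side of size 1):
  Gamma_p = [[3.3399]]
  r_p     = [-1.0654]
With p = 1 this is the single equation gamma(0) phi_1 = gamma(1):
  phi_hat_1 = gamma(1) / gamma(0) = -1.0654 / 3.3399 = -0.3190.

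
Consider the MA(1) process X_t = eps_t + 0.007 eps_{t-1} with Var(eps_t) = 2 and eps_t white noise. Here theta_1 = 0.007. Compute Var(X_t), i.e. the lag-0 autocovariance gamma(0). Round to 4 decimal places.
\gamma(0) = 2.0001

For an MA(q) process X_t = eps_t + sum_i theta_i eps_{t-i} with
Var(eps_t) = sigma^2, the variance is
  gamma(0) = sigma^2 * (1 + sum_i theta_i^2).
  sum_i theta_i^2 = (0.007)^2 = 0.000049.
  gamma(0) = 2 * (1 + 0.000049) = 2 * 1.000049 = 2.000098, which rounds to 2.0001.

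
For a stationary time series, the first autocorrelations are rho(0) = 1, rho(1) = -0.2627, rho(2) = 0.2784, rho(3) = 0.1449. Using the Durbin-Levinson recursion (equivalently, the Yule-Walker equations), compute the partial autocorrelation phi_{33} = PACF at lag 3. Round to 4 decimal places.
\phi_{33} = 0.2949

The PACF at lag k is phi_{kk}, the last component of the solution
to the Yule-Walker system G_k phi = r_k where
  (G_k)_{ij} = rho(|i - j|), (r_k)_i = rho(i), i,j = 1..k.
Equivalently, Durbin-Levinson gives phi_{kk} iteratively:
  phi_{11} = rho(1)
  phi_{kk} = [rho(k) - sum_{j=1..k-1} phi_{k-1,j} rho(k-j)]
            / [1 - sum_{j=1..k-1} phi_{k-1,j} rho(j)],
  phi_{k,j} = phi_{k-1,j} - phi_{kk} phi_{k-1,k-j},  j = 1..k-1.
Step k = 1:
  phi_11 = rho(1) = -0.2627.
Step k = 2:
  phi_22 = [rho(2) - phi_11 rho(1)] / [1 - phi_11 rho(1)] = [0.2784 - (-0.2627)(-0.2627)] / [1 - (-0.2627)(-0.2627)]
         = 0.20938871 / 0.93098871 = 0.22491.
  Update: phi_21 = phi_11 - phi_22 phi_11 = -0.2627 - (0.22491)(-0.2627) = -0.203616.
Step k = 3:
  phi_33 = [rho(3) - phi_21 rho(2) - phi_22 rho(1)] / [1 - phi_21 rho(1) - phi_22 rho(2)]
    numerator   = 0.1449 - (-0.203616)(0.2784) - (0.22491)(-0.2627) = 0.2606706
    denominator = 1 - (-0.203616)(-0.2627) - (0.22491)(0.2784) = 0.88389509
  phi_33 = 0.2606706 / 0.88389509 = 0.2949.
Therefore phi_{33} = 0.2949.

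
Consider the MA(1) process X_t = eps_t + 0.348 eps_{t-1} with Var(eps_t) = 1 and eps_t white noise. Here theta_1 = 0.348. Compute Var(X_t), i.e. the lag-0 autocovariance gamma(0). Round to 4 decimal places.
\gamma(0) = 1.1211

For an MA(q) process X_t = eps_t + sum_i theta_i eps_{t-i} with
Var(eps_t) = sigma^2, the variance is
  gamma(0) = sigma^2 * (1 + sum_i theta_i^2).
  sum_i theta_i^2 = (0.348)^2 = 0.121104.
  gamma(0) = 1 * (1 + 0.121104) = 1 * 1.121104 = 1.121104, which rounds to 1.1211.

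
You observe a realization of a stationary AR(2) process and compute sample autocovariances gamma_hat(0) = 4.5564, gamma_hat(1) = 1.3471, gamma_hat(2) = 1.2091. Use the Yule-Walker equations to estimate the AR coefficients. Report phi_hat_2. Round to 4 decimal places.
\hat\phi_{2} = 0.1950

The Yule-Walker equations for an AR(p) process read, in matrix form,
  Gamma_p phi = r_p,   with   (Gamma_p)_{ij} = gamma(|i - j|),
                       (r_p)_i = gamma(i),   i,j = 1..p.
Substitute the sample gammas (Toeplitz matrix and right-hand side of size 2):
  Gamma_p = [[4.5564, 1.3471], [1.3471, 4.5564]]
  r_p     = [1.3471, 1.2091]
Written out:
  4.5564 phi_1 + 1.3471 phi_2 = 1.3471
  1.3471 phi_1 + 4.5564 phi_2 = 1.2091
Solve by Cramer's rule:
  det = gamma(0)^2 - gamma(1)^2 = (4.5564)^2 - (1.3471)^2 = 20.76078096 - 1.81467841 = 18.94610255
  phi_hat_1 = [gamma(1) gamma(0) - gamma(1) gamma(2)] / det = [(1.3471)(4.5564) - (1.3471)(1.2091)] / 18.94610255 = 4.50914783 / 18.94610255 = 0.238
  phi_hat_2 = [gamma(0) gamma(2) - gamma(1)^2] / det = [(4.5564)(1.2091) - (1.3471)^2] / 18.94610255 = 3.69446483 / 18.94610255 = 0.195
So phi_hat = [0.2380, 0.1950].
Therefore phi_hat_2 = 0.1950.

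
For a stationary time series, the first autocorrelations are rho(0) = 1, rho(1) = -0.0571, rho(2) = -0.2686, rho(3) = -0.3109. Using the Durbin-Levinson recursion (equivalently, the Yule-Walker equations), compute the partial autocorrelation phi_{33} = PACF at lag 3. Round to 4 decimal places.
\phi_{33} = -0.3750

The PACF at lag k is phi_{kk}, the last component of the solution
to the Yule-Walker system G_k phi = r_k where
  (G_k)_{ij} = rho(|i - j|), (r_k)_i = rho(i), i,j = 1..k.
Equivalently, Durbin-Levinson gives phi_{kk} iteratively:
  phi_{11} = rho(1)
  phi_{kk} = [rho(k) - sum_{j=1..k-1} phi_{k-1,j} rho(k-j)]
            / [1 - sum_{j=1..k-1} phi_{k-1,j} rho(j)],
  phi_{k,j} = phi_{k-1,j} - phi_{kk} phi_{k-1,k-j},  j = 1..k-1.
Step k = 1:
  phi_11 = rho(1) = -0.0571.
Step k = 2:
  phi_22 = [rho(2) - phi_11 rho(1)] / [1 - phi_11 rho(1)] = [-0.2686 - (-0.0571)(-0.0571)] / [1 - (-0.0571)(-0.0571)]
         = -0.27186041 / 0.99673959 = -0.27275.
  Update: phi_21 = phi_11 - phi_22 phi_11 = -0.0571 - (-0.27275)(-0.0571) = -0.072674.
Step k = 3:
  phi_33 = [rho(3) - phi_21 rho(2) - phi_22 rho(1)] / [1 - phi_21 rho(1) - phi_22 rho(2)]
    numerator   = -0.3109 - (-0.072674)(-0.2686) - (-0.27275)(-0.0571) = -0.34599425
    denominator = 1 - (-0.072674)(-0.0571) - (-0.27275)(-0.2686) = 0.92258975
  phi_33 = -0.34599425 / 0.92258975 = -0.375.
Therefore phi_{33} = -0.3750.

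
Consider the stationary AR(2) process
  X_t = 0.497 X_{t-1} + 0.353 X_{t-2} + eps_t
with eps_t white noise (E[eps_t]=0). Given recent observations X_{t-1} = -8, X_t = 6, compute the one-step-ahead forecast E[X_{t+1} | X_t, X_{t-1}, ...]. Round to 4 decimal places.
E[X_{t+1} \mid \mathcal F_t] = 0.1580

For an AR(p) model X_t = c + sum_i phi_i X_{t-i} + eps_t, the
one-step-ahead conditional mean is
  E[X_{t+1} | X_t, ...] = c + sum_i phi_i X_{t+1-i}.
Substitute known values:
  E[X_{t+1} | ...] = (0.497) * (6) + (0.353) * (-8)
                   = 0.1580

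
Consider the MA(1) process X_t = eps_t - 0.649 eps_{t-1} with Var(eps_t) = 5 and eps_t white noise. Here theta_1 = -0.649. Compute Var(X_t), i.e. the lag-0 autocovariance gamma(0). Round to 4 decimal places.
\gamma(0) = 7.1060

For an MA(q) process X_t = eps_t + sum_i theta_i eps_{t-i} with
Var(eps_t) = sigma^2, the variance is
  gamma(0) = sigma^2 * (1 + sum_i theta_i^2).
  sum_i theta_i^2 = (-0.649)^2 = 0.421201.
  gamma(0) = 5 * (1 + 0.421201) = 5 * 1.421201 = 7.106005, which rounds to 7.1060.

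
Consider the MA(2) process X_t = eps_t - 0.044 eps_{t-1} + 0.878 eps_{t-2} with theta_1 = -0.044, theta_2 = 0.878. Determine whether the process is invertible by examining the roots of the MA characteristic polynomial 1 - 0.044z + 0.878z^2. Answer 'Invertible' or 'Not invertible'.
\text{Invertible}

The MA(q) characteristic polynomial is P(z) = 1 - 0.044z + 0.878z^2.
Invertibility requires all roots to lie outside the unit circle, i.e. |z| > 1 for every root.
Set 1 + (-0.044) z + (0.878) z^2 = 0, i.e. a z^2 + b z + c = 0 with a = 0.878, b = -0.044, c = 1.
Discriminant D = b^2 - 4ac = (-0.044)^2 - 4*(0.878)*1 = 0.001936 - (3.512) = -3.510064.
D < 0, so the roots are the complex-conjugate pair z = (-b +/- i sqrt(-D)) / (2a) = 0.0251 +/- 1.0669i.
For a conjugate pair |z|^2 = z * conj(z) = (product of roots) = c/a = 1/(0.878) = 1.138952, so |z| = sqrt(1.138952) = 1.0672 for both roots.
Moduli of all roots: 1.0672, 1.0672.
All moduli strictly greater than 1? Yes.
Verdict: Invertible.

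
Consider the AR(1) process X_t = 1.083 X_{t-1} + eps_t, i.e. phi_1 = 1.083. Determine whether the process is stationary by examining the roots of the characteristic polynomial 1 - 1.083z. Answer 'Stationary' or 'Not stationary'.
\text{Not stationary}

The AR(p) characteristic polynomial is P(z) = 1 - 1.083z.
Stationarity requires all roots to lie outside the unit circle, i.e. |z| > 1 for every root.
This is linear in z: 1 + (-1.083) z = 0  =>  z = -1/(-1.083) = 0.923361,  |z| = 0.923361.
Moduli of all roots: 0.9234.
All moduli strictly greater than 1? No.
Verdict: Not stationary.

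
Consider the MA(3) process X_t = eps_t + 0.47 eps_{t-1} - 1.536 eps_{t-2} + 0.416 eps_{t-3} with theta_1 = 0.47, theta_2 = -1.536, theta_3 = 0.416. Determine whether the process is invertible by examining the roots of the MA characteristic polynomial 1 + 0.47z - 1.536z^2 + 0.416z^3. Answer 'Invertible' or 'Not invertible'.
\text{Not invertible}

The MA(q) characteristic polynomial is P(z) = 1 + 0.47z - 1.536z^2 + 0.416z^3.
Invertibility requires all roots to lie outside the unit circle, i.e. |z| > 1 for every root.
Degree 3: look for a simple real root z0 first, then factor out (1 - z/z0) and solve the remaining quadratic.
Testing z0 = 1.25: P(1.25) = 1 + (0.47)(1.25) + (-1.536)(1.25)^2 + (0.416)(1.25)^3
  = 1 + (0.5875) + (-2.4) + (0.8125) = 0.  So z_0 = 1.25 is a root, |z_0| = 1.25.
Divide out the factor (1 - 0.8 z) = (1 - z/z0) (since 1/z0 = 0.8):
  P(z) = (1 - 0.8 z)(1 + (1.27) z + (-0.52) z^2)
  [check: z-coef 1.27 - (0.8) = 0.47; z^2-coef -0.52 - (0.8)(1.27) = -1.536; z^3-coef -(0.8)(-0.52) = 0.416.]
Remaining roots from the quadratic factor 1 + (1.27) z + (-0.52) z^2:
  Set 1 + (1.27) z + (-0.52) z^2 = 0, i.e. a z^2 + b z + c = 0 with a = -0.52, b = 1.27, c = 1.
  Discriminant D = b^2 - 4ac = (1.27)^2 - 4*(-0.52)*1 = 1.6129 - (-2.08) = 3.6929.
  D >= 0, so the roots are real: z = (-b +/- sqrt(D)) / (2a) = (-1.27 +/- 1.921692) / (-1.04).
    z_1 = (-1.27 + 1.921692) / (-1.04) = -0.6266,   |z_1| = 0.6266.
    z_2 = (-1.27 - 1.921692) / (-1.04) = 3.0689,   |z_2| = 3.0689.
Moduli of all roots: 1.2500, 0.6266, 3.0689.
All moduli strictly greater than 1? No.
Verdict: Not invertible.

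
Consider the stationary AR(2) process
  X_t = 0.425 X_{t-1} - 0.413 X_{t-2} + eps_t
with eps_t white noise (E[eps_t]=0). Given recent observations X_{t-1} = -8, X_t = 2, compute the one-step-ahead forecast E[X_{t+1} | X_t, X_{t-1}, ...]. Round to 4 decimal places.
E[X_{t+1} \mid \mathcal F_t] = 4.1540

For an AR(p) model X_t = c + sum_i phi_i X_{t-i} + eps_t, the
one-step-ahead conditional mean is
  E[X_{t+1} | X_t, ...] = c + sum_i phi_i X_{t+1-i}.
Substitute known values:
  E[X_{t+1} | ...] = (0.425) * (2) + (-0.413) * (-8)
                   = 4.1540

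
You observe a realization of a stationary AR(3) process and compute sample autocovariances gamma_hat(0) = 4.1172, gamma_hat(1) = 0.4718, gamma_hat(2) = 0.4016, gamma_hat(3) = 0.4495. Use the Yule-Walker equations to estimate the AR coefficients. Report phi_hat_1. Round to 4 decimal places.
\hat\phi_{1} = 0.0970

The Yule-Walker equations for an AR(p) process read, in matrix form,
  Gamma_p phi = r_p,   with   (Gamma_p)_{ij} = gamma(|i - j|),
                       (r_p)_i = gamma(i),   i,j = 1..p.
Substitute the sample gammas (Toeplitz matrix and right-hand side of size 3):
  Gamma_p = [[4.1172, 0.4718, 0.4016], [0.4718, 4.1172, 0.4718], [0.4016, 0.4718, 4.1172]]
  r_p     = [0.4718, 0.4016, 0.4495]
Written out (R1..R3):
  (R1) 4.1172 phi_1 + 0.4718 phi_2 + 0.4016 phi_3 = 0.4718
  (R2) 0.4718 phi_1 + 4.1172 phi_2 + 0.4718 phi_3 = 0.4016
  (R3) 0.4016 phi_1 + 0.4718 phi_2 + 4.1172 phi_3 = 0.4495
Gaussian elimination:
  R2 <- R2 - (0.4718/4.1172) R1 = R2 - (0.114592) R1:  4.063135 phi_2 + 0.42578 phi_3 = 0.347535
  R3 <- R3 - (0.4016/4.1172) R1 = R3 - (0.097542) R1:  0.42578 phi_2 + 4.078027 phi_3 = 0.40348
  R3 <- R3 - (0.42578/4.063135) R2 = R3 - (0.104791) R2:  4.033409 phi_3 = 0.367061
Back-substitution:
  phi_hat_3 = 0.367061 / 4.033409 = 0.091005
  phi_hat_2 = (0.347535 - (0.42578)(0.091005)) / 4.063135 = 0.075997
  phi_hat_1 = (0.4718 - (0.4718)(0.075997) - (0.4016)(0.091005)) / 4.1172 = 0.097007
So phi_hat = [0.0970, 0.0760, 0.0910].
Therefore phi_hat_1 = 0.0970.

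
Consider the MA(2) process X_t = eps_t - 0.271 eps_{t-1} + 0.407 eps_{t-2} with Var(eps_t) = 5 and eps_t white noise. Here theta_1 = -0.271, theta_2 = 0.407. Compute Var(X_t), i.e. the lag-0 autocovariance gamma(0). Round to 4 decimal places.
\gamma(0) = 6.1955

For an MA(q) process X_t = eps_t + sum_i theta_i eps_{t-i} with
Var(eps_t) = sigma^2, the variance is
  gamma(0) = sigma^2 * (1 + sum_i theta_i^2).
  sum_i theta_i^2 = (-0.271)^2 + (0.407)^2 = 0.073441 + 0.165649 = 0.23909.
  gamma(0) = 5 * (1 + 0.23909) = 5 * 1.23909 = 6.19545, which rounds to 6.1955.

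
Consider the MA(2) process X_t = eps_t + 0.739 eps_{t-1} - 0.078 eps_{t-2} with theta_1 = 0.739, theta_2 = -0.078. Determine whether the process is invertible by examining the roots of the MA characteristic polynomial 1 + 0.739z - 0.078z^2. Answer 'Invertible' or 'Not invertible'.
\text{Invertible}

The MA(q) characteristic polynomial is P(z) = 1 + 0.739z - 0.078z^2.
Invertibility requires all roots to lie outside the unit circle, i.e. |z| > 1 for every root.
Set 1 + (0.739) z + (-0.078) z^2 = 0, i.e. a z^2 + b z + c = 0 with a = -0.078, b = 0.739, c = 1.
Discriminant D = b^2 - 4ac = (0.739)^2 - 4*(-0.078)*1 = 0.546121 - (-0.312) = 0.858121.
D >= 0, so the roots are real: z = (-b +/- sqrt(D)) / (2a) = (-0.739 +/- 0.926348) / (-0.156).
  z_1 = (-0.739 + 0.926348) / (-0.156) = -1.201,   |z_1| = 1.201.
  z_2 = (-0.739 - 0.926348) / (-0.156) = 10.6753,   |z_2| = 10.6753.
Moduli of all roots: 1.2010, 10.6753.
All moduli strictly greater than 1? Yes.
Verdict: Invertible.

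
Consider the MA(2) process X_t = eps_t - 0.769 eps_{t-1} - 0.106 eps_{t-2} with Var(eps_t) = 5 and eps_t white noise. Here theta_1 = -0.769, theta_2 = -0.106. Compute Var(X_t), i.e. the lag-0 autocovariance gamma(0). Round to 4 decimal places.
\gamma(0) = 8.0130

For an MA(q) process X_t = eps_t + sum_i theta_i eps_{t-i} with
Var(eps_t) = sigma^2, the variance is
  gamma(0) = sigma^2 * (1 + sum_i theta_i^2).
  sum_i theta_i^2 = (-0.769)^2 + (-0.106)^2 = 0.591361 + 0.011236 = 0.602597.
  gamma(0) = 5 * (1 + 0.602597) = 5 * 1.602597 = 8.012985, which rounds to 8.0130.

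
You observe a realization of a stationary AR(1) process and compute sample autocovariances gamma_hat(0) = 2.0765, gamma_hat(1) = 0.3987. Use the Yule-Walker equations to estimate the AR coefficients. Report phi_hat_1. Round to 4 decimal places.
\hat\phi_{1} = 0.1920

The Yule-Walker equations for an AR(p) process read, in matrix form,
  Gamma_p phi = r_p,   with   (Gamma_p)_{ij} = gamma(|i - j|),
                       (r_p)_i = gamma(i),   i,j = 1..p.
Substitute the sample gammas (Toeplitz matrix and right-hand side of size 1):
  Gamma_p = [[2.0765]]
  r_p     = [0.3987]
With p = 1 this is the single equation gamma(0) phi_1 = gamma(1):
  phi_hat_1 = gamma(1) / gamma(0) = 0.3987 / 2.0765 = 0.1920.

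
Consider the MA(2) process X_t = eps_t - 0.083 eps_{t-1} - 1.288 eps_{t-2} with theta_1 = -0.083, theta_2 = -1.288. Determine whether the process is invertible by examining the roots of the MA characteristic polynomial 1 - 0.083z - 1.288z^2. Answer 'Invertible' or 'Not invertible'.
\text{Not invertible}

The MA(q) characteristic polynomial is P(z) = 1 - 0.083z - 1.288z^2.
Invertibility requires all roots to lie outside the unit circle, i.e. |z| > 1 for every root.
Set 1 + (-0.083) z + (-1.288) z^2 = 0, i.e. a z^2 + b z + c = 0 with a = -1.288, b = -0.083, c = 1.
Discriminant D = b^2 - 4ac = (-0.083)^2 - 4*(-1.288)*1 = 0.006889 - (-5.152) = 5.158889.
D >= 0, so the roots are real: z = (-b +/- sqrt(D)) / (2a) = (0.083 +/- 2.271319) / (-2.576).
  z_1 = (0.083 + 2.271319) / (-2.576) = -0.9139,   |z_1| = 0.9139.
  z_2 = (0.083 - 2.271319) / (-2.576) = 0.8495,   |z_2| = 0.8495.
Moduli of all roots: 0.9139, 0.8495.
All moduli strictly greater than 1? No.
Verdict: Not invertible.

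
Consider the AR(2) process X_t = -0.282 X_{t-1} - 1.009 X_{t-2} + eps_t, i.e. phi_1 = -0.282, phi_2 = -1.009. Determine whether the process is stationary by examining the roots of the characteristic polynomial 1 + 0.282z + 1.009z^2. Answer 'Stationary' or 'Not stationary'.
\text{Not stationary}

The AR(p) characteristic polynomial is P(z) = 1 + 0.282z + 1.009z^2.
Stationarity requires all roots to lie outside the unit circle, i.e. |z| > 1 for every root.
Set 1 + (0.282) z + (1.009) z^2 = 0, i.e. a z^2 + b z + c = 0 with a = 1.009, b = 0.282, c = 1.
Discriminant D = b^2 - 4ac = (0.282)^2 - 4*(1.009)*1 = 0.079524 - (4.036) = -3.956476.
D < 0, so the roots are the complex-conjugate pair z = (-b +/- i sqrt(-D)) / (2a) = -0.1397 +/- 0.9857i.
For a conjugate pair |z|^2 = z * conj(z) = (product of roots) = c/a = 1/(1.009) = 0.99108, so |z| = sqrt(0.99108) = 0.9955 for both roots.
Moduli of all roots: 0.9955, 0.9955.
All moduli strictly greater than 1? No.
Verdict: Not stationary.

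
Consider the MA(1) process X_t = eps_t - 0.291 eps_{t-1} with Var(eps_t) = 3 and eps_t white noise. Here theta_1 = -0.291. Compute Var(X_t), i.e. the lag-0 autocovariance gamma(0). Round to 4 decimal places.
\gamma(0) = 3.2540

For an MA(q) process X_t = eps_t + sum_i theta_i eps_{t-i} with
Var(eps_t) = sigma^2, the variance is
  gamma(0) = sigma^2 * (1 + sum_i theta_i^2).
  sum_i theta_i^2 = (-0.291)^2 = 0.084681.
  gamma(0) = 3 * (1 + 0.084681) = 3 * 1.084681 = 3.254043, which rounds to 3.2540.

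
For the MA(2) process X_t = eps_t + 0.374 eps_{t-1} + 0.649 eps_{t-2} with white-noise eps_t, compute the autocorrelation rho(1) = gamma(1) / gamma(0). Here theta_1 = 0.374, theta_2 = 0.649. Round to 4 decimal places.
\rho(1) = 0.3951

For an MA(q) process with theta_0 = 1, the autocovariance is
  gamma(k) = sigma^2 * sum_{i=0..q-k} theta_i * theta_{i+k},
and rho(k) = gamma(k) / gamma(0). Sigma^2 cancels.
  numerator   = (1)*(0.374) + (0.374)*(0.649) = 0.616726.
  denominator = (1)^2 + (0.374)^2 + (0.649)^2 = 1.561077.
  rho(1) = 0.616726 / 1.561077 = 0.3951.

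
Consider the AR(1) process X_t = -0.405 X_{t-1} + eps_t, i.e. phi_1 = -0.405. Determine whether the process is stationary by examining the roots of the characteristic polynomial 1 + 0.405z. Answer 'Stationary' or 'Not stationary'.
\text{Stationary}

The AR(p) characteristic polynomial is P(z) = 1 + 0.405z.
Stationarity requires all roots to lie outside the unit circle, i.e. |z| > 1 for every root.
This is linear in z: 1 + (0.405) z = 0  =>  z = -1/(0.405) = -2.469136,  |z| = 2.469136.
Moduli of all roots: 2.4691.
All moduli strictly greater than 1? Yes.
Verdict: Stationary.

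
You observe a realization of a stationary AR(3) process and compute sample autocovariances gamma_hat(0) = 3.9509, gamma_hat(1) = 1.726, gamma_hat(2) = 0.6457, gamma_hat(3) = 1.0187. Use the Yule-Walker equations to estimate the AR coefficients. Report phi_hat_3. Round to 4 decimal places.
\hat\phi_{3} = 0.2460

The Yule-Walker equations for an AR(p) process read, in matrix form,
  Gamma_p phi = r_p,   with   (Gamma_p)_{ij} = gamma(|i - j|),
                       (r_p)_i = gamma(i),   i,j = 1..p.
Substitute the sample gammas (Toeplitz matrix and right-hand side of size 3):
  Gamma_p = [[3.9509, 1.726, 0.6457], [1.726, 3.9509, 1.726], [0.6457, 1.726, 3.9509]]
  r_p     = [1.726, 0.6457, 1.0187]
Written out (R1..R3):
  (R1) 3.9509 phi_1 + 1.726 phi_2 + 0.6457 phi_3 = 1.726
  (R2) 1.726 phi_1 + 3.9509 phi_2 + 1.726 phi_3 = 0.6457
  (R3) 0.6457 phi_1 + 1.726 phi_2 + 3.9509 phi_3 = 1.0187
Gaussian elimination:
  R2 <- R2 - (1.726/3.9509) R1 = R2 - (0.436862) R1:  3.196875 phi_2 + 1.443918 phi_3 = -0.108325
  R3 <- R3 - (0.6457/3.9509) R1 = R3 - (0.163431) R1:  1.443918 phi_2 + 3.845373 phi_3 = 0.736618
  R3 <- R3 - (1.443918/3.196875) R2 = R3 - (0.451665) R2:  3.193205 phi_3 = 0.785544
Back-substitution:
  phi_hat_3 = 0.785544 / 3.193205 = 0.246005
  phi_hat_2 = (-0.108325 - (1.443918)(0.246005)) / 3.196875 = -0.144996
  phi_hat_1 = (1.726 - (1.726)(-0.144996) - (0.6457)(0.246005)) / 3.9509 = 0.460001
So phi_hat = [0.4600, -0.1450, 0.2460].
Therefore phi_hat_3 = 0.2460.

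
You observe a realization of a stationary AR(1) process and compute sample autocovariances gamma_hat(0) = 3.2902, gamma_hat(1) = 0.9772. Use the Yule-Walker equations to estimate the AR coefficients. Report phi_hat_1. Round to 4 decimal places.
\hat\phi_{1} = 0.2970

The Yule-Walker equations for an AR(p) process read, in matrix form,
  Gamma_p phi = r_p,   with   (Gamma_p)_{ij} = gamma(|i - j|),
                       (r_p)_i = gamma(i),   i,j = 1..p.
Substitute the sample gammas (Toeplitz matrix and right-hand side of size 1):
  Gamma_p = [[3.2902]]
  r_p     = [0.9772]
With p = 1 this is the single equation gamma(0) phi_1 = gamma(1):
  phi_hat_1 = gamma(1) / gamma(0) = 0.9772 / 3.2902 = 0.2970.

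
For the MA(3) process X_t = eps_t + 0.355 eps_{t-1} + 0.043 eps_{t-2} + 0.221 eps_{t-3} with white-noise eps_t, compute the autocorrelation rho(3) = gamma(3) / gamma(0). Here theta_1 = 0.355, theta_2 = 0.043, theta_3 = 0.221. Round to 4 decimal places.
\rho(3) = 0.1878

For an MA(q) process with theta_0 = 1, the autocovariance is
  gamma(k) = sigma^2 * sum_{i=0..q-k} theta_i * theta_{i+k},
and rho(k) = gamma(k) / gamma(0). Sigma^2 cancels.
  numerator   = (1)*(0.221) = 0.221.
  denominator = (1)^2 + (0.355)^2 + (0.043)^2 + (0.221)^2 = 1.176715.
  rho(3) = 0.221 / 1.176715 = 0.1878.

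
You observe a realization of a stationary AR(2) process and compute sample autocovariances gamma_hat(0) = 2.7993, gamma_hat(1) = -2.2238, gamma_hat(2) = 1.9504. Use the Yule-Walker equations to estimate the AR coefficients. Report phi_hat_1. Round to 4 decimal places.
\hat\phi_{1} = -0.6530

The Yule-Walker equations for an AR(p) process read, in matrix form,
  Gamma_p phi = r_p,   with   (Gamma_p)_{ij} = gamma(|i - j|),
                       (r_p)_i = gamma(i),   i,j = 1..p.
Substitute the sample gammas (Toeplitz matrix and right-hand side of size 2):
  Gamma_p = [[2.7993, -2.2238], [-2.2238, 2.7993]]
  r_p     = [-2.2238, 1.9504]
Written out:
  2.7993 phi_1 - 2.2238 phi_2 = -2.2238
  -2.2238 phi_1 + 2.7993 phi_2 = 1.9504
Solve by Cramer's rule:
  det = gamma(0)^2 - gamma(1)^2 = (2.7993)^2 - (-2.2238)^2 = 7.83608049 - 4.94528644 = 2.89079405
  phi_hat_1 = [gamma(1) gamma(0) - gamma(1) gamma(2)] / det = [(-2.2238)(2.7993) - (-2.2238)(1.9504)] / 2.89079405 = -1.88778382 / 2.89079405 = -0.653
  phi_hat_2 = [gamma(0) gamma(2) - gamma(1)^2] / det = [(2.7993)(1.9504) - (-2.2238)^2] / 2.89079405 = 0.51446828 / 2.89079405 = 0.178
So phi_hat = [-0.6530, 0.1780].
Therefore phi_hat_1 = -0.6530.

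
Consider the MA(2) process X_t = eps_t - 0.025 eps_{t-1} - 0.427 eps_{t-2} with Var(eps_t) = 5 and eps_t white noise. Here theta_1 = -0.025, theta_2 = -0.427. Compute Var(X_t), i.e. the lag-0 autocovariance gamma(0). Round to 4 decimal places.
\gamma(0) = 5.9148

For an MA(q) process X_t = eps_t + sum_i theta_i eps_{t-i} with
Var(eps_t) = sigma^2, the variance is
  gamma(0) = sigma^2 * (1 + sum_i theta_i^2).
  sum_i theta_i^2 = (-0.025)^2 + (-0.427)^2 = 0.000625 + 0.182329 = 0.182954.
  gamma(0) = 5 * (1 + 0.182954) = 5 * 1.182954 = 5.91477, which rounds to 5.9148.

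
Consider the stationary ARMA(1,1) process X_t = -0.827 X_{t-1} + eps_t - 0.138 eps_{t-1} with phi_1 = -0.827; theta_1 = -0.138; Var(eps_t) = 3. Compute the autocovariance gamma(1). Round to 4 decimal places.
\gamma(1) = -10.2047

Multiply the model equation by X_{t-k} and take expectations. With theta_0 = psi_0 = 1 and psi_j the MA(infinity) weights, this gives
  gamma(k) - sum_i phi_i gamma(k-i) = c_k,
  c_k = sigma^2 * sum_{j=k..q} theta_j psi_{j-k}   (c_k = 0 for k > q),
using gamma(-m) = gamma(m).
psi-weights needed (psi_j = theta_j + sum_i phi_i psi_{j-i}):
  psi_1 = theta_1 + phi_1 = -0.138 + (-0.827) = -0.965
Right-hand sides:
  c_0 = sigma^2 (1 + theta_1 psi_1) = 3 * (1 + (-0.138)(-0.965)) = 3 * 1.13317 = 3.39951
  c_1 = sigma^2 theta_1 = 3 * (-0.138) = -0.414
  c_2 = 0
Equations for k = 0 and k = 1 (AR order 1):
  gamma(0) = phi_1 gamma(1) + c_0
  gamma(1) = phi_1 gamma(0) + c_1
Substituting the second into the first: gamma(0) (1 - phi_1^2) = c_0 + phi_1 c_1, so
  gamma(0) = (c_0 + phi_1 c_1) / (1 - phi_1^2) = (3.39951 + (-0.827)(-0.414)) / (1 - (-0.827)^2) = 3.741888 / 0.316071 = 11.838758.
  gamma(1) = phi_1 gamma(0) + c_1 = (-0.827)(11.838758) + (-0.414) = -10.204653.
Therefore gamma(1) = -10.2047 (to 4 decimal places).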